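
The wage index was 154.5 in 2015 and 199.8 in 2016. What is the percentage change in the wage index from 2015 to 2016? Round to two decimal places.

29.32%

Change = (199.8 − 154.5) / 154.5 × 100
       = 45.3 / 154.5 × 100 = 29.3204%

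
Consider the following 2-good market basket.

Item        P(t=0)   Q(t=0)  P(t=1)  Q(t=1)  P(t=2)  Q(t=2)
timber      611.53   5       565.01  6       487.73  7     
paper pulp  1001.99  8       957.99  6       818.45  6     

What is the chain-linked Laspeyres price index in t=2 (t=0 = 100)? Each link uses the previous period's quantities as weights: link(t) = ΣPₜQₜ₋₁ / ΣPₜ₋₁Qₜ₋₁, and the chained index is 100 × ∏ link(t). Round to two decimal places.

Link t=0→t=1:
ΣP(t=1)Q(t=0) = 565.01×5 + 957.99×8 = 2825.05 + 7663.92 = 10488.97
ΣP(t=0)Q(t=0) = 611.53×5 + 1001.99×8 = 3057.65 + 8015.92 = 11073.57
link = 10488.97/11073.57 = 0.947208
Link t=1→t=2:
ΣP(t=2)Q(t=1) = 487.73×6 + 818.45×6 = 2926.38 + 4910.7 = 7837.08
ΣP(t=1)Q(t=1) = 565.01×6 + 957.99×6 = 3390.06 + 5747.94 = 9138
link = 7837.08/9138 = 0.857636
Chained index = 100 × 0.947208 × 0.857636 = 81.2360

81.24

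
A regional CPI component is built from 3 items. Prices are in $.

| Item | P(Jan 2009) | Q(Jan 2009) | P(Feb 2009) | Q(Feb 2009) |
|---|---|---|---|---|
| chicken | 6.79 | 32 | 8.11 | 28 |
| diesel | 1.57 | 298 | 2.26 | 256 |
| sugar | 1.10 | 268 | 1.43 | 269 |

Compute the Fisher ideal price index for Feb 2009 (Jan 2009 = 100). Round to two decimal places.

Laspeyres component (base-period weights):
ΣP(Feb 2009)Q(Jan 2009) = 8.11×32 + 2.26×298 + 1.43×268 = 259.52 + 673.48 + 383.24 = 1316.24
ΣP(Jan 2009)Q(Jan 2009) = 6.79×32 + 1.57×298 + 1.10×268 = 217.28 + 467.86 + 294.8 = 979.94
L = 1316.24 / 979.94 × 100 = 134.3184
Paasche component (current-period weights):
ΣP(Feb 2009)Q(Feb 2009) = 8.11×28 + 2.26×256 + 1.43×269 = 227.08 + 578.56 + 384.67 = 1190.31
ΣP(Jan 2009)Q(Feb 2009) = 6.79×28 + 1.57×256 + 1.10×269 = 190.12 + 401.92 + 295.9 = 887.94
P = 1190.31 / 887.94 × 100 = 134.0530
Fisher = √(L × P) = √(134.3184 × 134.0530) = 134.1856

134.19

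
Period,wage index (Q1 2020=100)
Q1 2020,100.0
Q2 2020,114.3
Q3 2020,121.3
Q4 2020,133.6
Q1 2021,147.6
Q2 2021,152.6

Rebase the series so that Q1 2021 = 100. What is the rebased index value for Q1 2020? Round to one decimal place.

67.8

Rebased(Q1 2020) = 100.0 / 147.6 × 100 = 67.7507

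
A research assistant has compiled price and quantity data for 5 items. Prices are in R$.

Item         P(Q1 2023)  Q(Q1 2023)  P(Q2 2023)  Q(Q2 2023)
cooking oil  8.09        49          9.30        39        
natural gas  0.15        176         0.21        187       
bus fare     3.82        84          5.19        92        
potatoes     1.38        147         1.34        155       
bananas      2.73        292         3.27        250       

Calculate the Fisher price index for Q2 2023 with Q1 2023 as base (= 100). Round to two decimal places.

Laspeyres component (base-period weights):
ΣP(Q2 2023)Q(Q1 2023) = 9.30×49 + 0.21×176 + 5.19×84 + 1.34×147 + 3.27×292 = 455.7 + 36.96 + 435.96 + 196.98 + 954.84 = 2080.44
ΣP(Q1 2023)Q(Q1 2023) = 8.09×49 + 0.15×176 + 3.82×84 + 1.38×147 + 2.73×292 = 396.41 + 26.4 + 320.88 + 202.86 + 797.16 = 1743.71
L = 2080.44 / 1743.71 × 100 = 119.3111
Paasche component (current-period weights):
ΣP(Q2 2023)Q(Q2 2023) = 9.30×39 + 0.21×187 + 5.19×92 + 1.34×155 + 3.27×250 = 362.7 + 39.27 + 477.48 + 207.7 + 817.5 = 1904.65
ΣP(Q1 2023)Q(Q2 2023) = 8.09×39 + 0.15×187 + 3.82×92 + 1.38×155 + 2.73×250 = 315.51 + 28.05 + 351.44 + 213.9 + 682.5 = 1591.4
P = 1904.65 / 1591.4 × 100 = 119.6839
Fisher = √(L × P) = √(119.3111 × 119.6839) = 119.4974

119.50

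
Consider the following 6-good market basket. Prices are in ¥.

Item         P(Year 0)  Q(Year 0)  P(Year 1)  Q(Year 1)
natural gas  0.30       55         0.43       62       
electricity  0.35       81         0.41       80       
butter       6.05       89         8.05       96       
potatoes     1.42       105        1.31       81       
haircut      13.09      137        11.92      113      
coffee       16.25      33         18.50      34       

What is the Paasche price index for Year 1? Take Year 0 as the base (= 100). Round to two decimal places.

Paasche price index uses current-period quantities as weights.
ΣP(Year 1)·Q(Year 1) = 0.43×62 + 0.41×80 + 8.05×96 + 1.31×81 + 11.92×113 + 18.50×34 = 26.66 + 32.8 + 772.8 + 106.11 + 1346.96 + 629 = 2914.33
ΣP(Year 0)·Q(Year 1) = 0.30×62 + 0.35×80 + 6.05×96 + 1.42×81 + 13.09×113 + 16.25×34 = 18.6 + 28 + 580.8 + 115.02 + 1479.17 + 552.5 = 2774.09
Index = 2914.33 / 2774.09 × 100 = 105.0554

105.06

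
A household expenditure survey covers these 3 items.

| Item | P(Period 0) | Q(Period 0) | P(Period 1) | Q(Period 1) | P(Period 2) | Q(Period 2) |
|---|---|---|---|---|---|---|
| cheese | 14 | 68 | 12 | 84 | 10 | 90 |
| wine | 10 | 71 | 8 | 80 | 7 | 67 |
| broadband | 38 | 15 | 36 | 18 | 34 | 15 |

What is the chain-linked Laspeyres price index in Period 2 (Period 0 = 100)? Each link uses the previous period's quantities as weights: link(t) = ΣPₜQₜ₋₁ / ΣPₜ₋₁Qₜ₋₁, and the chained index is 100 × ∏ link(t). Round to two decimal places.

75.54

Link Period 0→Period 1:
ΣP(Period 1)Q(Period 0) = 12×68 + 8×71 + 36×15 = 816 + 568 + 540 = 1924
ΣP(Period 0)Q(Period 0) = 14×68 + 10×71 + 38×15 = 952 + 710 + 570 = 2232
link = 1924/2232 = 0.862007
Link Period 1→Period 2:
ΣP(Period 2)Q(Period 1) = 10×84 + 7×80 + 34×18 = 840 + 560 + 612 = 2012
ΣP(Period 1)Q(Period 1) = 12×84 + 8×80 + 36×18 = 1008 + 640 + 648 = 2296
link = 2012/2296 = 0.876307
Chained index = 100 × 0.862007 × 0.876307 = 75.5383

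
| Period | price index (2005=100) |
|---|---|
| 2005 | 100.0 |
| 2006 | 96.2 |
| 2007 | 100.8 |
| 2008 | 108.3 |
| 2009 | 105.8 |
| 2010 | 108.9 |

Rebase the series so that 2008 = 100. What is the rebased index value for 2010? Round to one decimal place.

100.6

Rebased(2010) = 108.9 / 108.3 × 100 = 100.5540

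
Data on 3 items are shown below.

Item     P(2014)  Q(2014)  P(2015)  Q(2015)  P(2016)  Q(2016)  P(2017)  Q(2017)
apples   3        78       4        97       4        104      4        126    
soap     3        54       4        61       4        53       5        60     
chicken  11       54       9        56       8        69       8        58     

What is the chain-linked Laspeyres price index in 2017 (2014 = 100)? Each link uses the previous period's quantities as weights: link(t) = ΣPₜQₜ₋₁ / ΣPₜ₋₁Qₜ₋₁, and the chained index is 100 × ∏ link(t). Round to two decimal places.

Link 2014→2015:
ΣP(2015)Q(2014) = 4×78 + 4×54 + 9×54 = 312 + 216 + 486 = 1014
ΣP(2014)Q(2014) = 3×78 + 3×54 + 11×54 = 234 + 162 + 594 = 990
link = 1014/990 = 1.024242
Link 2015→2016:
ΣP(2016)Q(2015) = 4×97 + 4×61 + 8×56 = 388 + 244 + 448 = 1080
ΣP(2015)Q(2015) = 4×97 + 4×61 + 9×56 = 388 + 244 + 504 = 1136
link = 1080/1136 = 0.950704
Link 2016→2017:
ΣP(2017)Q(2016) = 4×104 + 5×53 + 8×69 = 416 + 265 + 552 = 1233
ΣP(2016)Q(2016) = 4×104 + 4×53 + 8×69 = 416 + 212 + 552 = 1180
link = 1233/1180 = 1.044915
Chained index = 100 × 1.024242 × 0.950704 × 1.044915 = 101.7488

101.75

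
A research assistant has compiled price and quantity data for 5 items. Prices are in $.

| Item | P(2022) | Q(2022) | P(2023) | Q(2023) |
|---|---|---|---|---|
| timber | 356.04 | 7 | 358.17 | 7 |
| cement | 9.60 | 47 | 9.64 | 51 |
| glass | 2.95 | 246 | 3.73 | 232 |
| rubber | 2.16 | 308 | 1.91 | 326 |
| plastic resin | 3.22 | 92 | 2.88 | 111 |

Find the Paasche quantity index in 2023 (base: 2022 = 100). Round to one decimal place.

101.6

Paasche quantity index uses current-period prices as weights.
ΣP(2023)·Q(2023) = 358.17×7 + 9.64×51 + 3.73×232 + 1.91×326 + 2.88×111 = 2507.19 + 491.64 + 865.36 + 622.66 + 319.68 = 4806.53
ΣP(2023)·Q(2022) = 358.17×7 + 9.64×47 + 3.73×246 + 1.91×308 + 2.88×92 = 2507.19 + 453.08 + 917.58 + 588.28 + 264.96 = 4731.09
Index = 4806.53 / 4731.09 × 100 = 101.5946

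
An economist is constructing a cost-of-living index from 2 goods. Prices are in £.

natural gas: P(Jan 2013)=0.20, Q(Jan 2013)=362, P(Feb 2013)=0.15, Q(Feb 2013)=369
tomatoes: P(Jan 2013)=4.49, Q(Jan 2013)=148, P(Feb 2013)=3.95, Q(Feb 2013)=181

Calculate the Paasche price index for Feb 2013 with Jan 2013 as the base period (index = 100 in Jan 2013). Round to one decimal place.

86.9

Paasche price index uses current-period quantities as weights.
ΣP(Feb 2013)·Q(Feb 2013) = 0.15×369 + 3.95×181 = 55.35 + 714.95 = 770.3
ΣP(Jan 2013)·Q(Feb 2013) = 0.20×369 + 4.49×181 = 73.8 + 812.69 = 886.49
Index = 770.3 / 886.49 × 100 = 86.8933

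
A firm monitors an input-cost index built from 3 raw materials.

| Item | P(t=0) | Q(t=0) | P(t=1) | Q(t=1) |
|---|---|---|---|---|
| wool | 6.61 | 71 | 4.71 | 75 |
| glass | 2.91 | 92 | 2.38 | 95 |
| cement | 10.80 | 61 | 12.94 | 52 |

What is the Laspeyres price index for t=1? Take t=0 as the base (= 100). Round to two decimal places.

Laspeyres price index uses base-period quantities as weights.
ΣP(t=1)·Q(t=0) = 4.71×71 + 2.38×92 + 12.94×61 = 334.41 + 218.96 + 789.34 = 1342.71
ΣP(t=0)·Q(t=0) = 6.61×71 + 2.91×92 + 10.80×61 = 469.31 + 267.72 + 658.8 = 1395.83
Index = 1342.71 / 1395.83 × 100 = 96.1944

96.19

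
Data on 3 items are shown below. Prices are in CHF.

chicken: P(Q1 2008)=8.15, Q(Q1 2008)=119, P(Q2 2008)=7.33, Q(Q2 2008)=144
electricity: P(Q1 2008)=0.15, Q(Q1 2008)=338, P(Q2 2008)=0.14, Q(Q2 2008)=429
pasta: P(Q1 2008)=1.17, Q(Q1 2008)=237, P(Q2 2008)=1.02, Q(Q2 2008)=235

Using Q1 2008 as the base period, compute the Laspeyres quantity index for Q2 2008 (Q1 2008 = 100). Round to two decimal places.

116.57

Laspeyres quantity index uses base-period prices as weights.
ΣP(Q1 2008)·Q(Q2 2008) = 8.15×144 + 0.15×429 + 1.17×235 = 1173.6 + 64.35 + 274.95 = 1512.9
ΣP(Q1 2008)·Q(Q1 2008) = 8.15×119 + 0.15×338 + 1.17×237 = 969.85 + 50.7 + 277.29 = 1297.84
Index = 1512.9 / 1297.84 × 100 = 116.5706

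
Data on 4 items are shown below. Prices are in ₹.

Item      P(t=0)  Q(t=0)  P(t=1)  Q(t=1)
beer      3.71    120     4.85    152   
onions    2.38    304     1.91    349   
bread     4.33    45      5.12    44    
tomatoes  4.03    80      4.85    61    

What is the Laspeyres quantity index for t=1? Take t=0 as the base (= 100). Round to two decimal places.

108.60

Laspeyres quantity index uses base-period prices as weights.
ΣP(t=0)·Q(t=1) = 3.71×152 + 2.38×349 + 4.33×44 + 4.03×61 = 563.92 + 830.62 + 190.52 + 245.83 = 1830.89
ΣP(t=0)·Q(t=0) = 3.71×120 + 2.38×304 + 4.33×45 + 4.03×80 = 445.2 + 723.52 + 194.85 + 322.4 = 1685.97
Index = 1830.89 / 1685.97 × 100 = 108.5956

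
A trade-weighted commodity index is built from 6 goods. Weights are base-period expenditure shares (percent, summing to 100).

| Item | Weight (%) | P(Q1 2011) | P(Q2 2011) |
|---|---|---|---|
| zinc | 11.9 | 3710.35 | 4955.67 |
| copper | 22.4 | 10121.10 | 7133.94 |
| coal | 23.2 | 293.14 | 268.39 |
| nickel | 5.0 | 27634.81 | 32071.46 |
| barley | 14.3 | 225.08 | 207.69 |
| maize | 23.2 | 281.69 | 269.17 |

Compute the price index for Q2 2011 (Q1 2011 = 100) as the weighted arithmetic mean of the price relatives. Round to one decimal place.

94.1

zinc: 11.9 × (4955.67/3710.35) = 11.9 × 1.335634 = 15.8940
copper: 22.4 × (7133.94/10121.10) = 22.4 × 0.704858 = 15.7888
coal: 23.2 × (268.39/293.14) = 23.2 × 0.915569 = 21.2412
nickel: 5.0 × (32071.46/27634.81) = 5.0 × 1.160546 = 5.8027
barley: 14.3 × (207.69/225.08) = 14.3 × 0.922739 = 13.1952
maize: 23.2 × (269.17/281.69) = 23.2 × 0.955554 = 22.1689
Index = Σ wᵢ·(p₁ᵢ/p₀ᵢ) = 15.8940 + 15.7888 + 21.2412 + 5.8027 + 13.1952 + 22.1689 = 94.0908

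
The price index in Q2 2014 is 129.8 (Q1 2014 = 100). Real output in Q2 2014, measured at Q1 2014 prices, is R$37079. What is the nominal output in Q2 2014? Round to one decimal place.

48128.5

Nominal = Real × (Index/100) = 37079 × (129.8/100)
        = 37079 × 1.298 = 48128.5420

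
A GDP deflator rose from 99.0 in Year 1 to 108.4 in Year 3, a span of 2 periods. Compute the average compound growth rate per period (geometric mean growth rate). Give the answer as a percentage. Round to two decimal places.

Growth factor = (108.4/99.0)^(1/2) = (1.094949)^(1/2) = 1.046398
Growth rate = 1.046398 − 1 = 0.046398 = 4.6398%

4.64%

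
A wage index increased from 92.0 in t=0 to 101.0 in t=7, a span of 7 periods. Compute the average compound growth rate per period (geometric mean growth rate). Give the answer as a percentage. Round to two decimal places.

Growth factor = (101.0/92.0)^(1/7) = (1.097826)^(1/7) = 1.013422
Growth rate = 1.013422 − 1 = 0.013422 = 1.3422%

1.34%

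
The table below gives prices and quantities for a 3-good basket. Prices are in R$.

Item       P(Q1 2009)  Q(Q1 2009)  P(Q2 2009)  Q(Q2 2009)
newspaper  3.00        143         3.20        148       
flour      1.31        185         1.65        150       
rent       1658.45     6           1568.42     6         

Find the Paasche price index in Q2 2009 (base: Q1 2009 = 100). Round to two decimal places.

95.66

Paasche price index uses current-period quantities as weights.
ΣP(Q2 2009)·Q(Q2 2009) = 3.20×148 + 1.65×150 + 1568.42×6 = 473.6 + 247.5 + 9410.52 = 10131.62
ΣP(Q1 2009)·Q(Q2 2009) = 3.00×148 + 1.31×150 + 1658.45×6 = 444 + 196.5 + 9950.7 = 10591.2
Index = 10131.62 / 10591.2 × 100 = 95.6607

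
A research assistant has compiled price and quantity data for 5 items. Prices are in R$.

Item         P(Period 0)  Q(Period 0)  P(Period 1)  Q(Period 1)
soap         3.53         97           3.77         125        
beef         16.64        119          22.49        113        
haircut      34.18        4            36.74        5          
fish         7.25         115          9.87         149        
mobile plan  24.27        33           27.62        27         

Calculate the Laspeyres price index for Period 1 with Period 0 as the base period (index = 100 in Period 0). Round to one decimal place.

Laspeyres price index uses base-period quantities as weights.
ΣP(Period 1)·Q(Period 0) = 3.77×97 + 22.49×119 + 36.74×4 + 9.87×115 + 27.62×33 = 365.69 + 2676.31 + 146.96 + 1135.05 + 911.46 = 5235.47
ΣP(Period 0)·Q(Period 0) = 3.53×97 + 16.64×119 + 34.18×4 + 7.25×115 + 24.27×33 = 342.41 + 1980.16 + 136.72 + 833.75 + 800.91 = 4093.95
Index = 5235.47 / 4093.95 × 100 = 127.8831

127.9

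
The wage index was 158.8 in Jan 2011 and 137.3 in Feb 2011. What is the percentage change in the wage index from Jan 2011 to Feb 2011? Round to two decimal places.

-13.54%

Change = (137.3 − 158.8) / 158.8 × 100
       = -21.5 / 158.8 × 100 = -13.5390%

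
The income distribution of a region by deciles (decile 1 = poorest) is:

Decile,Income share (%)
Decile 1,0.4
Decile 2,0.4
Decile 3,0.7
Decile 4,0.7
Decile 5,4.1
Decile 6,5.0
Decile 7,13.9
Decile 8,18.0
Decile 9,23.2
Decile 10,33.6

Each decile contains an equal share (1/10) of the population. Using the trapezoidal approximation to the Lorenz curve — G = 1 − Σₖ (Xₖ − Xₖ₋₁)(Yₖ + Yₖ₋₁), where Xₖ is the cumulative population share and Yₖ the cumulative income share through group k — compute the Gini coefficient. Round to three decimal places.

Cumulative income shares Yₖ: 0.0040, 0.0080, 0.0150, 0.0220, 0.0630, 0.1130, 0.2520, 0.4320, 0.6640, 1.0000
Σ (Xₖ−Xₖ₋₁)(Yₖ+Yₖ₋₁) = (1/10)(0.0040+0.0000) + (1/10)(0.0080+0.0040) + (1/10)(0.0150+0.0080) + (1/10)(0.0220+0.0150) + (1/10)(0.0630+0.0220) + (1/10)(0.1130+0.0630) + (1/10)(0.2520+0.1130) + (1/10)(0.4320+0.2520) + (1/10)(0.6640+0.4320) + (1/10)(1.0000+0.6640)
  = 0.0004 + 0.0012 + 0.0023 + 0.0037 + 0.0085 + 0.0176 + 0.0365 + 0.0684 + 0.1096 + 0.1664 = 0.4146
G = 1 − 0.4146 = 0.5854

0.585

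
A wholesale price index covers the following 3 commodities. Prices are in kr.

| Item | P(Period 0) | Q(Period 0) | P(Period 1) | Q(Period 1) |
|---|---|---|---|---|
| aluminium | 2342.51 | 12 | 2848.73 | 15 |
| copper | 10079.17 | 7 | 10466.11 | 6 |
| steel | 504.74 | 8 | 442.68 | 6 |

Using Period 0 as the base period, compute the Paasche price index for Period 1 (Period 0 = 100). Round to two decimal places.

109.67

Paasche price index uses current-period quantities as weights.
ΣP(Period 1)·Q(Period 1) = 2848.73×15 + 10466.11×6 + 442.68×6 = 42730.95 + 62796.66 + 2656.08 = 108183.69
ΣP(Period 0)·Q(Period 1) = 2342.51×15 + 10079.17×6 + 504.74×6 = 35137.65 + 60475.02 + 3028.44 = 98641.11
Index = 108183.69 / 98641.11 × 100 = 109.6740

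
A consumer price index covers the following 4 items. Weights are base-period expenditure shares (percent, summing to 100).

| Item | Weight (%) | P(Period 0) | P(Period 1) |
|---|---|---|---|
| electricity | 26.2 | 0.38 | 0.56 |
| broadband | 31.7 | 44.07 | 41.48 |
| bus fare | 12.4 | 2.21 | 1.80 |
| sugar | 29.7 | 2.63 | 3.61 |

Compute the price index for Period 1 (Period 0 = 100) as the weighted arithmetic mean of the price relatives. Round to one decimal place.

119.3

electricity: 26.2 × (0.56/0.38) = 26.2 × 1.473684 = 38.6105
broadband: 31.7 × (41.48/44.07) = 31.7 × 0.941230 = 29.8370
bus fare: 12.4 × (1.80/2.21) = 12.4 × 0.814480 = 10.0995
sugar: 29.7 × (3.61/2.63) = 29.7 × 1.372624 = 40.7669
Index = Σ wᵢ·(p₁ᵢ/p₀ᵢ) = 38.6105 + 29.8370 + 10.0995 + 40.7669 = 119.3140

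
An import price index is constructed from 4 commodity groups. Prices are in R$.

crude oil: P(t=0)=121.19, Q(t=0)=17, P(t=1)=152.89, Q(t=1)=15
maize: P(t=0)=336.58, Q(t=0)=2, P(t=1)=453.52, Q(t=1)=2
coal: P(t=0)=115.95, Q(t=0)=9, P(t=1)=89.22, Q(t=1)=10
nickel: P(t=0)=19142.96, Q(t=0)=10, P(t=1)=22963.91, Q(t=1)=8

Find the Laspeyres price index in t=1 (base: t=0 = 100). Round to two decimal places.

119.85

Laspeyres price index uses base-period quantities as weights.
ΣP(t=1)·Q(t=0) = 152.89×17 + 453.52×2 + 89.22×9 + 22963.91×10 = 2599.13 + 907.04 + 802.98 + 229639.1 = 233948.25
ΣP(t=0)·Q(t=0) = 121.19×17 + 336.58×2 + 115.95×9 + 19142.96×10 = 2060.23 + 673.16 + 1043.55 + 191429.6 = 195206.54
Index = 233948.25 / 195206.54 × 100 = 119.8465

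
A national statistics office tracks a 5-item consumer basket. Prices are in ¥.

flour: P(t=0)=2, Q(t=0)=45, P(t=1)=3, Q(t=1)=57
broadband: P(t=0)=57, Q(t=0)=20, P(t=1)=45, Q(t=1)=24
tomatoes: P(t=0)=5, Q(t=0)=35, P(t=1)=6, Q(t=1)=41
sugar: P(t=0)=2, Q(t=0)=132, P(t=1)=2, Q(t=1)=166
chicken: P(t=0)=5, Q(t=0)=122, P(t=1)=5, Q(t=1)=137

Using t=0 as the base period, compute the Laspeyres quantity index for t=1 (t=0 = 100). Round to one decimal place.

118.6

Laspeyres quantity index uses base-period prices as weights.
ΣP(t=0)·Q(t=1) = 2×57 + 57×24 + 5×41 + 2×166 + 5×137 = 114 + 1368 + 205 + 332 + 685 = 2704
ΣP(t=0)·Q(t=0) = 2×45 + 57×20 + 5×35 + 2×132 + 5×122 = 90 + 1140 + 175 + 264 + 610 = 2279
Index = 2704 / 2279 × 100 = 118.6485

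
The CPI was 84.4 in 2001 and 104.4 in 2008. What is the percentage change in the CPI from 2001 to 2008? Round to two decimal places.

23.70%

Change = (104.4 − 84.4) / 84.4 × 100
       = 20.0 / 84.4 × 100 = 23.6967%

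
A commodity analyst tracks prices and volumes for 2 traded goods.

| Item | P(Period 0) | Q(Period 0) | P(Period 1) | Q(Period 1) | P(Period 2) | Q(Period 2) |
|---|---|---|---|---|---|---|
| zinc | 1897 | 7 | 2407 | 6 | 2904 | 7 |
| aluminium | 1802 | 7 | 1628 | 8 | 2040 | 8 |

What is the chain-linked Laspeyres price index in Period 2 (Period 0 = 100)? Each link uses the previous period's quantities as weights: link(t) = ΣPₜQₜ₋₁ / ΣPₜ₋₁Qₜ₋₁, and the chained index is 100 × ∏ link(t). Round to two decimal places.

Link Period 0→Period 1:
ΣP(Period 1)Q(Period 0) = 2407×7 + 1628×7 = 16849 + 11396 = 28245
ΣP(Period 0)Q(Period 0) = 1897×7 + 1802×7 = 13279 + 12614 = 25893
link = 28245/25893 = 1.090835
Link Period 1→Period 2:
ΣP(Period 2)Q(Period 1) = 2904×6 + 2040×8 = 17424 + 16320 = 33744
ΣP(Period 1)Q(Period 1) = 2407×6 + 1628×8 = 14442 + 13024 = 27466
link = 33744/27466 = 1.228574
Chained index = 100 × 1.090835 × 1.228574 = 134.0171

134.02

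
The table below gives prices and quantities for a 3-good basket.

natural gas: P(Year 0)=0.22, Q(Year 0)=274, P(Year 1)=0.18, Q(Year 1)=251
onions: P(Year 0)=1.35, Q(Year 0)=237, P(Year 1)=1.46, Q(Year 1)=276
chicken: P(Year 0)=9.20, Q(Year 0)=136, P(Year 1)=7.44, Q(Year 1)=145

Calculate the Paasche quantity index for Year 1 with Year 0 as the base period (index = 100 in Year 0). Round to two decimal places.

Paasche quantity index uses current-period prices as weights.
ΣP(Year 1)·Q(Year 1) = 0.18×251 + 1.46×276 + 7.44×145 = 45.18 + 402.96 + 1078.8 = 1526.94
ΣP(Year 1)·Q(Year 0) = 0.18×274 + 1.46×237 + 7.44×136 = 49.32 + 346.02 + 1011.84 = 1407.18
Index = 1526.94 / 1407.18 × 100 = 108.5106

108.51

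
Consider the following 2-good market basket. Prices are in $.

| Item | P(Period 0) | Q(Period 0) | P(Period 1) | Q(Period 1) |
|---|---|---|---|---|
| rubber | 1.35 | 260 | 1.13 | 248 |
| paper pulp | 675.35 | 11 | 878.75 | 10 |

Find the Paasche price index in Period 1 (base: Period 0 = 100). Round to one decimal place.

127.9

Paasche price index uses current-period quantities as weights.
ΣP(Period 1)·Q(Period 1) = 1.13×248 + 878.75×10 = 280.24 + 8787.5 = 9067.74
ΣP(Period 0)·Q(Period 1) = 1.35×248 + 675.35×10 = 334.8 + 6753.5 = 7088.3
Index = 9067.74 / 7088.3 × 100 = 127.9255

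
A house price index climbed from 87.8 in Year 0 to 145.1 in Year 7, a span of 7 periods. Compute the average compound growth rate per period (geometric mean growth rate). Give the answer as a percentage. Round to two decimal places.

Growth factor = (145.1/87.8)^(1/7) = (1.652620)^(1/7) = 1.074404
Growth rate = 1.074404 − 1 = 0.074404 = 7.4404%

7.44%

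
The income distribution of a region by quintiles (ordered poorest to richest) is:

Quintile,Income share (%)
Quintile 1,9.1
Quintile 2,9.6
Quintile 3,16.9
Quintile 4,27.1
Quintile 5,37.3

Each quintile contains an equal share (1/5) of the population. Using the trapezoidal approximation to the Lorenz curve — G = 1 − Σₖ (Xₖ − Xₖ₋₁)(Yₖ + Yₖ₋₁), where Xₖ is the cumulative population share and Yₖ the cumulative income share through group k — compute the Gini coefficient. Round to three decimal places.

0.296

Cumulative income shares Yₖ: 0.0910, 0.1870, 0.3560, 0.6270, 1.0000
Σ (Xₖ−Xₖ₋₁)(Yₖ+Yₖ₋₁) = (1/5)(0.0910+0.0000) + (1/5)(0.1870+0.0910) + (1/5)(0.3560+0.1870) + (1/5)(0.6270+0.3560) + (1/5)(1.0000+0.6270)
  = 0.0182 + 0.0556 + 0.1086 + 0.1966 + 0.3254 = 0.7044
G = 1 − 0.7044 = 0.2956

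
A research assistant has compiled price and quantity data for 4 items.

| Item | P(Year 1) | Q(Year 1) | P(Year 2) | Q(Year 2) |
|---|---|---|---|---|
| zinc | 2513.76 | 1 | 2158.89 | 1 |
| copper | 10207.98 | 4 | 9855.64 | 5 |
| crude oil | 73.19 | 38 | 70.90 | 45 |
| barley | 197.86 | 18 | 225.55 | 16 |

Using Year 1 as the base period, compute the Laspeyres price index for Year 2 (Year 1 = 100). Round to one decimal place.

Laspeyres price index uses base-period quantities as weights.
ΣP(Year 2)·Q(Year 1) = 2158.89×1 + 9855.64×4 + 70.90×38 + 225.55×18 = 2158.89 + 39422.56 + 2694.2 + 4059.9 = 48335.55
ΣP(Year 1)·Q(Year 1) = 2513.76×1 + 10207.98×4 + 73.19×38 + 197.86×18 = 2513.76 + 40831.92 + 2781.22 + 3561.48 = 49688.38
Index = 48335.55 / 49688.38 × 100 = 97.2774

97.3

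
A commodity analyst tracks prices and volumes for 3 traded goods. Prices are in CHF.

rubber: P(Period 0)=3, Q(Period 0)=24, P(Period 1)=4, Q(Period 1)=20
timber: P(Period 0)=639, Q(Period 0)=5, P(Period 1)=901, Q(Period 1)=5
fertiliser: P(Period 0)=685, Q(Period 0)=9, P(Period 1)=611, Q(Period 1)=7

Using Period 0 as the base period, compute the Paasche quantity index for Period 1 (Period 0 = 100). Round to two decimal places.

87.74

Paasche quantity index uses current-period prices as weights.
ΣP(Period 1)·Q(Period 1) = 4×20 + 901×5 + 611×7 = 80 + 4505 + 4277 = 8862
ΣP(Period 1)·Q(Period 0) = 4×24 + 901×5 + 611×9 = 96 + 4505 + 5499 = 10100
Index = 8862 / 10100 × 100 = 87.7426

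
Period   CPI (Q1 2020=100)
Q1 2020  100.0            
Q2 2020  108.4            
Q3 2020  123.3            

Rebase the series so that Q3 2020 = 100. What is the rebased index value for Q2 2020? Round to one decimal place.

87.9

Rebased(Q2 2020) = 108.4 / 123.3 × 100 = 87.9157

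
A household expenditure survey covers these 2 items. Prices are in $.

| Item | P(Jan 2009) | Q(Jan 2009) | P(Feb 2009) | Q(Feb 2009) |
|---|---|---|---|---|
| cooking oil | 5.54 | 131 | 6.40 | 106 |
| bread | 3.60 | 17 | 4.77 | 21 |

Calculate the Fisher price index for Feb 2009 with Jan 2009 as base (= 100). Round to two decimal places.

117.15

Laspeyres component (base-period weights):
ΣP(Feb 2009)Q(Jan 2009) = 6.40×131 + 4.77×17 = 838.4 + 81.09 = 919.49
ΣP(Jan 2009)Q(Jan 2009) = 5.54×131 + 3.60×17 = 725.74 + 61.2 = 786.94
L = 919.49 / 786.94 × 100 = 116.8437
Paasche component (current-period weights):
ΣP(Feb 2009)Q(Feb 2009) = 6.40×106 + 4.77×21 = 678.4 + 100.17 = 778.57
ΣP(Jan 2009)Q(Feb 2009) = 5.54×106 + 3.60×21 = 587.24 + 75.6 = 662.84
P = 778.57 / 662.84 × 100 = 117.4597
Fisher = √(L × P) = √(116.8437 × 117.4597) = 117.1513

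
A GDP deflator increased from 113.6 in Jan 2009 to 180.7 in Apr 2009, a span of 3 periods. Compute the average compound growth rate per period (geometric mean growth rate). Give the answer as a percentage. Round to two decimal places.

16.73%

Growth factor = (180.7/113.6)^(1/3) = (1.590669)^(1/3) = 1.167329
Growth rate = 1.167329 − 1 = 0.167329 = 16.7329%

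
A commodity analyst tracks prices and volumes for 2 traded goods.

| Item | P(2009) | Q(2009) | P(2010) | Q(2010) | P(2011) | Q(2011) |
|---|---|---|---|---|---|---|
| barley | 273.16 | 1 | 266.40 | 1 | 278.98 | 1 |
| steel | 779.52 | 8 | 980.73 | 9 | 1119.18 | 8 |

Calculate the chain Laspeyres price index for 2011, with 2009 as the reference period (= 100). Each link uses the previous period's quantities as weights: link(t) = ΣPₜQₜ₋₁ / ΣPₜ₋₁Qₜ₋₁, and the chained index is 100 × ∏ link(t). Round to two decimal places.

141.88

Link 2009→2010:
ΣP(2010)Q(2009) = 266.40×1 + 980.73×8 = 266.4 + 7845.84 = 8112.24
ΣP(2009)Q(2009) = 273.16×1 + 779.52×8 = 273.16 + 6236.16 = 6509.32
link = 8112.24/6509.32 = 1.246250
Link 2010→2011:
ΣP(2011)Q(2010) = 278.98×1 + 1119.18×9 = 278.98 + 10072.62 = 10351.6
ΣP(2010)Q(2010) = 266.40×1 + 980.73×9 = 266.4 + 8826.57 = 9092.97
link = 10351.6/9092.97 = 1.138418
Chained index = 100 × 1.246250 × 1.138418 = 141.8753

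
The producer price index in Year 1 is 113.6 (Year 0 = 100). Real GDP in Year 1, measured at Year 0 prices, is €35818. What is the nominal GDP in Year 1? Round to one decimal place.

Nominal = Real × (Index/100) = 35818 × (113.6/100)
        = 35818 × 1.136 = 40689.2480

40689.2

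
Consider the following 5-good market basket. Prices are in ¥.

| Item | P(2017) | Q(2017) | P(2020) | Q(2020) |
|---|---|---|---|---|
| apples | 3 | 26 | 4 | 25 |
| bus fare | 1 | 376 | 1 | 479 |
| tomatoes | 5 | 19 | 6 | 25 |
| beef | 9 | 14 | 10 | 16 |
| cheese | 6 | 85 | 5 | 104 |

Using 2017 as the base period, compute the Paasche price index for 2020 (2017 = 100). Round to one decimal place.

Paasche price index uses current-period quantities as weights.
ΣP(2020)·Q(2020) = 4×25 + 1×479 + 6×25 + 10×16 + 5×104 = 100 + 479 + 150 + 160 + 520 = 1409
ΣP(2017)·Q(2020) = 3×25 + 1×479 + 5×25 + 9×16 + 6×104 = 75 + 479 + 125 + 144 + 624 = 1447
Index = 1409 / 1447 × 100 = 97.3739

97.4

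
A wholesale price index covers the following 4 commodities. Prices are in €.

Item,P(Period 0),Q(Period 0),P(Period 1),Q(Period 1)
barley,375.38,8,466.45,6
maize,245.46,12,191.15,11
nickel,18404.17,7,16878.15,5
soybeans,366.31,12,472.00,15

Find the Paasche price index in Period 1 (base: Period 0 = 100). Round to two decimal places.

Paasche price index uses current-period quantities as weights.
ΣP(Period 1)·Q(Period 1) = 466.45×6 + 191.15×11 + 16878.15×5 + 472.00×15 = 2798.7 + 2102.65 + 84390.75 + 7080 = 96372.1
ΣP(Period 0)·Q(Period 1) = 375.38×6 + 245.46×11 + 18404.17×5 + 366.31×15 = 2252.28 + 2700.06 + 92020.85 + 5494.65 = 102467.84
Index = 96372.1 / 102467.84 × 100 = 94.0511

94.05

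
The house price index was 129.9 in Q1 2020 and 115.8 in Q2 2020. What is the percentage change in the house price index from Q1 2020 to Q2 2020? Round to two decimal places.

-10.85%

Change = (115.8 − 129.9) / 129.9 × 100
       = -14.1 / 129.9 × 100 = -10.8545%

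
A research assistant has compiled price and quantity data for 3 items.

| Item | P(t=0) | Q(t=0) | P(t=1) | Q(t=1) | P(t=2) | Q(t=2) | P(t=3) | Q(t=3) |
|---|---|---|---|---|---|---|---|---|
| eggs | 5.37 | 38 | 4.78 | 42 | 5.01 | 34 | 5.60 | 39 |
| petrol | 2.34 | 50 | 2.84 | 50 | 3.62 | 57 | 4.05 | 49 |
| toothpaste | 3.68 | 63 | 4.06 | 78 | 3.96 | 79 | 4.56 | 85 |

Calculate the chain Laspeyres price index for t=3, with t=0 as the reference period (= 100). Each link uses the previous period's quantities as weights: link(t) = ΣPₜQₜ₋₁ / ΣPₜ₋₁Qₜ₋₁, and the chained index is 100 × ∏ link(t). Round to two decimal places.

126.13

Link t=0→t=1:
ΣP(t=1)Q(t=0) = 4.78×38 + 2.84×50 + 4.06×63 = 181.64 + 142 + 255.78 = 579.42
ΣP(t=0)Q(t=0) = 5.37×38 + 2.34×50 + 3.68×63 = 204.06 + 117 + 231.84 = 552.9
link = 579.42/552.9 = 1.047965
Link t=1→t=2:
ΣP(t=2)Q(t=1) = 5.01×42 + 3.62×50 + 3.96×78 = 210.42 + 181 + 308.88 = 700.3
ΣP(t=1)Q(t=1) = 4.78×42 + 2.84×50 + 4.06×78 = 200.76 + 142 + 316.68 = 659.44
link = 700.3/659.44 = 1.061962
Link t=2→t=3:
ΣP(t=3)Q(t=2) = 5.60×34 + 4.05×57 + 4.56×79 = 190.4 + 230.85 + 360.24 = 781.49
ΣP(t=2)Q(t=2) = 5.01×34 + 3.62×57 + 3.96×79 = 170.34 + 206.34 + 312.84 = 689.52
link = 781.49/689.52 = 1.133383
Chained index = 100 × 1.047965 × 1.061962 × 1.133383 = 126.1340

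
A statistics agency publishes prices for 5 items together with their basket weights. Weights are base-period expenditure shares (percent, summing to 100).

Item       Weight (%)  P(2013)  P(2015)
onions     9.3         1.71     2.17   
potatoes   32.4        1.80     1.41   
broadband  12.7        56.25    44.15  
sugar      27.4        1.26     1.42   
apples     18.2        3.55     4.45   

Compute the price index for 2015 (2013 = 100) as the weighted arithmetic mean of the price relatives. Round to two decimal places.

100.84

onions: 9.3 × (2.17/1.71) = 9.3 × 1.269006 = 11.8018
potatoes: 32.4 × (1.41/1.80) = 32.4 × 0.783333 = 25.3800
broadband: 12.7 × (44.15/56.25) = 12.7 × 0.784889 = 9.9681
sugar: 27.4 × (1.42/1.26) = 27.4 × 1.126984 = 30.8794
apples: 18.2 × (4.45/3.55) = 18.2 × 1.253521 = 22.8141
Index = Σ wᵢ·(p₁ᵢ/p₀ᵢ) = 11.8018 + 25.3800 + 9.9681 + 30.8794 + 22.8141 = 100.8433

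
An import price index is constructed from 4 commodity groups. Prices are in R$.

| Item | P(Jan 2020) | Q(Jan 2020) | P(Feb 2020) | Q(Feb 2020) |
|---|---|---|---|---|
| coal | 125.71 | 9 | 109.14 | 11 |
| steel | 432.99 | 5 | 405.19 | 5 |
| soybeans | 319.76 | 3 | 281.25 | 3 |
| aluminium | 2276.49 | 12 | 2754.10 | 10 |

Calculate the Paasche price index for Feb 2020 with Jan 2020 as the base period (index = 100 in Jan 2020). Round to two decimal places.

Paasche price index uses current-period quantities as weights.
ΣP(Feb 2020)·Q(Feb 2020) = 109.14×11 + 405.19×5 + 281.25×3 + 2754.10×10 = 1200.54 + 2025.95 + 843.75 + 27541 = 31611.24
ΣP(Jan 2020)·Q(Feb 2020) = 125.71×11 + 432.99×5 + 319.76×3 + 2276.49×10 = 1382.81 + 2164.95 + 959.28 + 22764.9 = 27271.94
Index = 31611.24 / 27271.94 × 100 = 115.9112

115.91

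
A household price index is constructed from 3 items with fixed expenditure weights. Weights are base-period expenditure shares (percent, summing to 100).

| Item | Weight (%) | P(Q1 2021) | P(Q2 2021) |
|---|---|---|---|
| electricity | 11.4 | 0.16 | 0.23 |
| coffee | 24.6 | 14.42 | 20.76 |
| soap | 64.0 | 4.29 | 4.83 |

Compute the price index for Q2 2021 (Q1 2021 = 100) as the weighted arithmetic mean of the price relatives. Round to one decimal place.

123.9

electricity: 11.4 × (0.23/0.16) = 11.4 × 1.437500 = 16.3875
coffee: 24.6 × (20.76/14.42) = 24.6 × 1.439667 = 35.4158
soap: 64.0 × (4.83/4.29) = 64.0 × 1.125874 = 72.0559
Index = Σ wᵢ·(p₁ᵢ/p₀ᵢ) = 16.3875 + 35.4158 + 72.0559 = 123.8593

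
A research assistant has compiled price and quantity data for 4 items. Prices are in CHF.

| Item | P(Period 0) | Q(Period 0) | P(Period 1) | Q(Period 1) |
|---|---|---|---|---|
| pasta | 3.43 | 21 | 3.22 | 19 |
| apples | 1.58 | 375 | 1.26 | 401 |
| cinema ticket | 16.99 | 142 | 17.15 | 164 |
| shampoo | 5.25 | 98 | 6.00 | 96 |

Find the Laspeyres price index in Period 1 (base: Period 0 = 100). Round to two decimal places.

Laspeyres price index uses base-period quantities as weights.
ΣP(Period 1)·Q(Period 0) = 3.22×21 + 1.26×375 + 17.15×142 + 6.00×98 = 67.62 + 472.5 + 2435.3 + 588 = 3563.42
ΣP(Period 0)·Q(Period 0) = 3.43×21 + 1.58×375 + 16.99×142 + 5.25×98 = 72.03 + 592.5 + 2412.58 + 514.5 = 3591.61
Index = 3563.42 / 3591.61 × 100 = 99.2151

99.22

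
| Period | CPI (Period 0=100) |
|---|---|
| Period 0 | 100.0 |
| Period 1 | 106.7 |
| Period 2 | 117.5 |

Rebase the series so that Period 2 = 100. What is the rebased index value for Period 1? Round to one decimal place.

90.8

Rebased(Period 1) = 106.7 / 117.5 × 100 = 90.8085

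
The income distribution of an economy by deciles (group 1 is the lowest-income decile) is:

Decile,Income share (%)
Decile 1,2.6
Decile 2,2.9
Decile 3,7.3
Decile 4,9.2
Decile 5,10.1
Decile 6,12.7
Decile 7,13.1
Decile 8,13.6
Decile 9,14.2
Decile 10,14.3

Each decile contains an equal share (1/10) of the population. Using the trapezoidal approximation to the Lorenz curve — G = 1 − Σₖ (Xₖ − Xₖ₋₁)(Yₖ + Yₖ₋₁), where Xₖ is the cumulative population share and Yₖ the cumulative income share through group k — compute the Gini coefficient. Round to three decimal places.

Cumulative income shares Yₖ: 0.0260, 0.0550, 0.1280, 0.2200, 0.3210, 0.4480, 0.5790, 0.7150, 0.8570, 1.0000
Σ (Xₖ−Xₖ₋₁)(Yₖ+Yₖ₋₁) = (1/10)(0.0260+0.0000) + (1/10)(0.0550+0.0260) + (1/10)(0.1280+0.0550) + (1/10)(0.2200+0.1280) + (1/10)(0.3210+0.2200) + (1/10)(0.4480+0.3210) + (1/10)(0.5790+0.4480) + (1/10)(0.7150+0.5790) + (1/10)(0.8570+0.7150) + (1/10)(1.0000+0.8570)
  = 0.0026 + 0.0081 + 0.0183 + 0.0348 + 0.0541 + 0.0769 + 0.1027 + 0.1294 + 0.1572 + 0.1857 = 0.7698
G = 1 − 0.7698 = 0.2302

0.230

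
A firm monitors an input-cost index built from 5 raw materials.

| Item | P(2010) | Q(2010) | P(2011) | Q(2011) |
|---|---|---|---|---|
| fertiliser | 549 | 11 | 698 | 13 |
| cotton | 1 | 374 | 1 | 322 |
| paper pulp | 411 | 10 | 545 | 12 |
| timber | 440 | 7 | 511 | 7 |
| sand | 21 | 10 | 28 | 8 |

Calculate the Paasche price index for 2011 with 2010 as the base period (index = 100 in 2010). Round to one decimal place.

126.2

Paasche price index uses current-period quantities as weights.
ΣP(2011)·Q(2011) = 698×13 + 1×322 + 545×12 + 511×7 + 28×8 = 9074 + 322 + 6540 + 3577 + 224 = 19737
ΣP(2010)·Q(2011) = 549×13 + 1×322 + 411×12 + 440×7 + 21×8 = 7137 + 322 + 4932 + 3080 + 168 = 15639
Index = 19737 / 15639 × 100 = 126.2037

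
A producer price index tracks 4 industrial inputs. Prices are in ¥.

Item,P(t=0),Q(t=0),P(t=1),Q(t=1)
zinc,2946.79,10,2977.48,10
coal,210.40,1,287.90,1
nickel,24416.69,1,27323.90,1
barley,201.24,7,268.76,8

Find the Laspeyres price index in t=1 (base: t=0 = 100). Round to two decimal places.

Laspeyres price index uses base-period quantities as weights.
ΣP(t=1)·Q(t=0) = 2977.48×10 + 287.90×1 + 27323.90×1 + 268.76×7 = 29774.8 + 287.9 + 27323.9 + 1881.32 = 59267.92
ΣP(t=0)·Q(t=0) = 2946.79×10 + 210.40×1 + 24416.69×1 + 201.24×7 = 29467.9 + 210.4 + 24416.69 + 1408.68 = 55503.67
Index = 59267.92 / 55503.67 × 100 = 106.7820

106.78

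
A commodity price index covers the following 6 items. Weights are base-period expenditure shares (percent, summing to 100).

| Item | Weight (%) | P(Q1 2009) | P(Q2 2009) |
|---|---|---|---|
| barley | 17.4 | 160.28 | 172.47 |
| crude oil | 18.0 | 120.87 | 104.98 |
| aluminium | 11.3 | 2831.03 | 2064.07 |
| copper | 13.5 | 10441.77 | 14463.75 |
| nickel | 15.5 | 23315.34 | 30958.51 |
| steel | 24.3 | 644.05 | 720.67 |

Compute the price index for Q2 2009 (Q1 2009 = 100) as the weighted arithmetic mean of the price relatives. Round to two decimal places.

barley: 17.4 × (172.47/160.28) = 17.4 × 1.076054 = 18.7233
crude oil: 18.0 × (104.98/120.87) = 18.0 × 0.868536 = 15.6337
aluminium: 11.3 × (2064.07/2831.03) = 11.3 × 0.729088 = 8.2387
copper: 13.5 × (14463.75/10441.77) = 13.5 × 1.385182 = 18.7000
nickel: 15.5 × (30958.51/23315.34) = 15.5 × 1.327817 = 20.5812
steel: 24.3 × (720.67/644.05) = 24.3 × 1.118966 = 27.1909
Index = Σ wᵢ·(p₁ᵢ/p₀ᵢ) = 18.7233 + 15.6337 + 8.2387 + 18.7000 + 20.5812 + 27.1909 = 109.0677

109.07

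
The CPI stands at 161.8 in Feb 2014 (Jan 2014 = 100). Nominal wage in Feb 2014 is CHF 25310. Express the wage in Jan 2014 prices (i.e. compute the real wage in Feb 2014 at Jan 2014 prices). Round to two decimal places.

Real = Nominal ÷ (Index/100) = 25310 ÷ (161.8/100)
     = 25310 ÷ 1.618 = 15642.7689

15642.77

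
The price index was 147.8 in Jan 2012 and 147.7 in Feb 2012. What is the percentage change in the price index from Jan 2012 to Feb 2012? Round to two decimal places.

-0.07%

Change = (147.7 − 147.8) / 147.8 × 100
       = -0.1 / 147.8 × 100 = -0.0677%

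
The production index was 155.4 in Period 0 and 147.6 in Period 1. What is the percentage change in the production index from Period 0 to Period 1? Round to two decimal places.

-5.02%

Change = (147.6 − 155.4) / 155.4 × 100
       = -7.8 / 155.4 × 100 = -5.0193%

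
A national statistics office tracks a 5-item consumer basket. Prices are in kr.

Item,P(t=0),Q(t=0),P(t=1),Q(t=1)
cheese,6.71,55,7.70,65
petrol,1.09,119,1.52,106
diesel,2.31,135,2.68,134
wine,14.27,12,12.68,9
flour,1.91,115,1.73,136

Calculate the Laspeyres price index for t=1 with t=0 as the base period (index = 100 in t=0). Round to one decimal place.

109.6

Laspeyres price index uses base-period quantities as weights.
ΣP(t=1)·Q(t=0) = 7.70×55 + 1.52×119 + 2.68×135 + 12.68×12 + 1.73×115 = 423.5 + 180.88 + 361.8 + 152.16 + 198.95 = 1317.29
ΣP(t=0)·Q(t=0) = 6.71×55 + 1.09×119 + 2.31×135 + 14.27×12 + 1.91×115 = 369.05 + 129.71 + 311.85 + 171.24 + 219.65 = 1201.5
Index = 1317.29 / 1201.5 × 100 = 109.6371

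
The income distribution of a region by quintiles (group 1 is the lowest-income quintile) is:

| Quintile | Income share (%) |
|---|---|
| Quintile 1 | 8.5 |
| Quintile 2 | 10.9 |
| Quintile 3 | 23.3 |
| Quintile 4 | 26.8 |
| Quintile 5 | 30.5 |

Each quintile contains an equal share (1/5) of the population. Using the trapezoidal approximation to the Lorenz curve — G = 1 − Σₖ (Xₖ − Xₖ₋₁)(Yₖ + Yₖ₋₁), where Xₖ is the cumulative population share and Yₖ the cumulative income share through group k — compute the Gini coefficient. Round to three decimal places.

Cumulative income shares Yₖ: 0.0850, 0.1940, 0.4270, 0.6950, 1.0000
Σ (Xₖ−Xₖ₋₁)(Yₖ+Yₖ₋₁) = (1/5)(0.0850+0.0000) + (1/5)(0.1940+0.0850) + (1/5)(0.4270+0.1940) + (1/5)(0.6950+0.4270) + (1/5)(1.0000+0.6950)
  = 0.0170 + 0.0558 + 0.1242 + 0.2244 + 0.3390 = 0.7604
G = 1 − 0.7604 = 0.2396

0.240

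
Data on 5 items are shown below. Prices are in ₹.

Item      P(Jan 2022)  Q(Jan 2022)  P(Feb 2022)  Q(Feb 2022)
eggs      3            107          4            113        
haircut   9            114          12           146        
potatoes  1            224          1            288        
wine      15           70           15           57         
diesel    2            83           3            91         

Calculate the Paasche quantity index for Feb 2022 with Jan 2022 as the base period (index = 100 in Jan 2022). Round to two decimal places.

109.07

Paasche quantity index uses current-period prices as weights.
ΣP(Feb 2022)·Q(Feb 2022) = 4×113 + 12×146 + 1×288 + 15×57 + 3×91 = 452 + 1752 + 288 + 855 + 273 = 3620
ΣP(Feb 2022)·Q(Jan 2022) = 4×107 + 12×114 + 1×224 + 15×70 + 3×83 = 428 + 1368 + 224 + 1050 + 249 = 3319
Index = 3620 / 3319 × 100 = 109.0690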